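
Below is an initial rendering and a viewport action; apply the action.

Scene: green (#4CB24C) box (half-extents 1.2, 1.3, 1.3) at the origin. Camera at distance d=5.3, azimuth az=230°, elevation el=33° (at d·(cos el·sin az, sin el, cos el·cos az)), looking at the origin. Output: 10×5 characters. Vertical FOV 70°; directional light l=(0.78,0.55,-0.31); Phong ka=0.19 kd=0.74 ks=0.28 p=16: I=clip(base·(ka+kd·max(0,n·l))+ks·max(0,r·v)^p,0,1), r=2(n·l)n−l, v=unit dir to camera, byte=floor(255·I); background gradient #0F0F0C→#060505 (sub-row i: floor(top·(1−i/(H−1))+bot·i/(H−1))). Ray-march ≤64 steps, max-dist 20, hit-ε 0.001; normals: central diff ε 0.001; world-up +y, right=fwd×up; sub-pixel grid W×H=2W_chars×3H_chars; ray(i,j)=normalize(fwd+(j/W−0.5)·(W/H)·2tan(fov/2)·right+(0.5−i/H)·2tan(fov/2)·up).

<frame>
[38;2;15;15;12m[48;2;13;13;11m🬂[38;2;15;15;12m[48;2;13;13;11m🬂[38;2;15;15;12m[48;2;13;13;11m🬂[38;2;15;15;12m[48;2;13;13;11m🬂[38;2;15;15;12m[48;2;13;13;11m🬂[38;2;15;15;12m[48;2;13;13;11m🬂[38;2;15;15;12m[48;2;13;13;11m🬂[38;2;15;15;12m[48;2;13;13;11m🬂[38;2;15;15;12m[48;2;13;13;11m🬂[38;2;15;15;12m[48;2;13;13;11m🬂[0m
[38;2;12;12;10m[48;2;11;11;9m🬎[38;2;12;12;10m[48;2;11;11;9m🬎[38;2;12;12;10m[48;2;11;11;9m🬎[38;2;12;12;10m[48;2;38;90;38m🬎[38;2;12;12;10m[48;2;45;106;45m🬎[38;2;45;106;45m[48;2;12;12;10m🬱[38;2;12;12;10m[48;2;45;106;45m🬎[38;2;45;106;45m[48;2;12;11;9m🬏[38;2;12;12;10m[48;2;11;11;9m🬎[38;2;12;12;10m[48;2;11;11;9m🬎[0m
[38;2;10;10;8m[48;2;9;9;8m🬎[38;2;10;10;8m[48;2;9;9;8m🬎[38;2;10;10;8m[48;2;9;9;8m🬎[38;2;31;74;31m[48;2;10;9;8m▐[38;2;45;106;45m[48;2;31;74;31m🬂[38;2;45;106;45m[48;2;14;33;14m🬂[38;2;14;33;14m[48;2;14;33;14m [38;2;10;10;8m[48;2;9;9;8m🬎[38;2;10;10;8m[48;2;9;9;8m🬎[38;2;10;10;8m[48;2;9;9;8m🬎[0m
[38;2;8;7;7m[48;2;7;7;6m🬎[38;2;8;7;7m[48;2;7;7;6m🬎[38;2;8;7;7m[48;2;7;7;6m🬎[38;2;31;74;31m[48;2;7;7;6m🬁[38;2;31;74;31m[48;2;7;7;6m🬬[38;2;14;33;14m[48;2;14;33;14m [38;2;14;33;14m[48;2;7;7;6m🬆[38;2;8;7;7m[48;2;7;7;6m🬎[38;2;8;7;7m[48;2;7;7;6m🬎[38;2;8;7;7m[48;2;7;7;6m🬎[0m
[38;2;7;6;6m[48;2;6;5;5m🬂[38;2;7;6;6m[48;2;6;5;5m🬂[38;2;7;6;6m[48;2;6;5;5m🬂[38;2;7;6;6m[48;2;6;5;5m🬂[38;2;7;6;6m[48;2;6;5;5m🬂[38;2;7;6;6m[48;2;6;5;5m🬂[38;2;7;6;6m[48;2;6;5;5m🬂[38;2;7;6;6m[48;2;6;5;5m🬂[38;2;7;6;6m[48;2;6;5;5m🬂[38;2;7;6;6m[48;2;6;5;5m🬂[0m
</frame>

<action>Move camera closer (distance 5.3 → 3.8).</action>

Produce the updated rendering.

<frame>
[38;2;15;15;12m[48;2;13;13;11m🬂[38;2;15;15;12m[48;2;13;13;11m🬂[38;2;15;15;12m[48;2;13;13;11m🬂[38;2;15;15;12m[48;2;13;13;11m🬂[38;2;15;15;12m[48;2;13;13;11m🬂[38;2;15;15;12m[48;2;13;13;11m🬂[38;2;15;15;12m[48;2;13;13;11m🬂[38;2;15;15;12m[48;2;13;13;11m🬂[38;2;15;15;12m[48;2;13;13;11m🬂[38;2;15;15;12m[48;2;13;13;11m🬂[0m
[38;2;12;12;10m[48;2;11;11;9m🬎[38;2;12;12;10m[48;2;11;11;9m🬎[38;2;38;90;38m[48;2;12;11;9m🬦[38;2;13;12;10m[48;2;41;98;41m🬂[38;2;13;12;10m[48;2;45;106;45m🬀[38;2;45;106;45m[48;2;45;106;45m [38;2;45;106;45m[48;2;13;22;12m🬛[38;2;13;22;12m[48;2;45;106;45m🬰[38;2;14;33;14m[48;2;12;11;9m🬃[38;2;12;12;10m[48;2;11;11;9m🬎[0m
[38;2;10;10;8m[48;2;9;9;8m🬎[38;2;10;10;8m[48;2;9;9;8m🬎[38;2;31;74;31m[48;2;9;9;8m🬉[38;2;31;74;31m[48;2;31;74;31m [38;2;38;90;38m[48;2;14;33;14m🬕[38;2;45;106;45m[48;2;14;33;14m🬀[38;2;14;33;14m[48;2;14;33;14m [38;2;14;33;14m[48;2;9;9;8m🬝[38;2;10;10;8m[48;2;9;9;8m🬎[38;2;10;10;8m[48;2;9;9;8m🬎[0m
[38;2;8;7;7m[48;2;7;7;6m🬎[38;2;8;7;7m[48;2;7;7;6m🬎[38;2;8;7;7m[48;2;7;7;6m🬎[38;2;31;74;31m[48;2;7;7;6m🬬[38;2;31;74;31m[48;2;14;33;14m▌[38;2;14;33;14m[48;2;14;33;14m [38;2;14;33;14m[48;2;14;33;14m [38;2;14;33;14m[48;2;7;7;6m🬄[38;2;8;7;7m[48;2;7;7;6m🬎[38;2;8;7;7m[48;2;7;7;6m🬎[0m
[38;2;7;6;6m[48;2;6;5;5m🬂[38;2;7;6;6m[48;2;6;5;5m🬂[38;2;7;6;6m[48;2;6;5;5m🬂[38;2;7;6;6m[48;2;6;5;5m🬂[38;2;31;74;31m[48;2;8;14;8m🬧[38;2;14;33;14m[48;2;6;5;5m🬝[38;2;14;33;14m[48;2;6;5;5m🬀[38;2;7;6;6m[48;2;6;5;5m🬂[38;2;7;6;6m[48;2;6;5;5m🬂[38;2;7;6;6m[48;2;6;5;5m🬂[0m
</frame>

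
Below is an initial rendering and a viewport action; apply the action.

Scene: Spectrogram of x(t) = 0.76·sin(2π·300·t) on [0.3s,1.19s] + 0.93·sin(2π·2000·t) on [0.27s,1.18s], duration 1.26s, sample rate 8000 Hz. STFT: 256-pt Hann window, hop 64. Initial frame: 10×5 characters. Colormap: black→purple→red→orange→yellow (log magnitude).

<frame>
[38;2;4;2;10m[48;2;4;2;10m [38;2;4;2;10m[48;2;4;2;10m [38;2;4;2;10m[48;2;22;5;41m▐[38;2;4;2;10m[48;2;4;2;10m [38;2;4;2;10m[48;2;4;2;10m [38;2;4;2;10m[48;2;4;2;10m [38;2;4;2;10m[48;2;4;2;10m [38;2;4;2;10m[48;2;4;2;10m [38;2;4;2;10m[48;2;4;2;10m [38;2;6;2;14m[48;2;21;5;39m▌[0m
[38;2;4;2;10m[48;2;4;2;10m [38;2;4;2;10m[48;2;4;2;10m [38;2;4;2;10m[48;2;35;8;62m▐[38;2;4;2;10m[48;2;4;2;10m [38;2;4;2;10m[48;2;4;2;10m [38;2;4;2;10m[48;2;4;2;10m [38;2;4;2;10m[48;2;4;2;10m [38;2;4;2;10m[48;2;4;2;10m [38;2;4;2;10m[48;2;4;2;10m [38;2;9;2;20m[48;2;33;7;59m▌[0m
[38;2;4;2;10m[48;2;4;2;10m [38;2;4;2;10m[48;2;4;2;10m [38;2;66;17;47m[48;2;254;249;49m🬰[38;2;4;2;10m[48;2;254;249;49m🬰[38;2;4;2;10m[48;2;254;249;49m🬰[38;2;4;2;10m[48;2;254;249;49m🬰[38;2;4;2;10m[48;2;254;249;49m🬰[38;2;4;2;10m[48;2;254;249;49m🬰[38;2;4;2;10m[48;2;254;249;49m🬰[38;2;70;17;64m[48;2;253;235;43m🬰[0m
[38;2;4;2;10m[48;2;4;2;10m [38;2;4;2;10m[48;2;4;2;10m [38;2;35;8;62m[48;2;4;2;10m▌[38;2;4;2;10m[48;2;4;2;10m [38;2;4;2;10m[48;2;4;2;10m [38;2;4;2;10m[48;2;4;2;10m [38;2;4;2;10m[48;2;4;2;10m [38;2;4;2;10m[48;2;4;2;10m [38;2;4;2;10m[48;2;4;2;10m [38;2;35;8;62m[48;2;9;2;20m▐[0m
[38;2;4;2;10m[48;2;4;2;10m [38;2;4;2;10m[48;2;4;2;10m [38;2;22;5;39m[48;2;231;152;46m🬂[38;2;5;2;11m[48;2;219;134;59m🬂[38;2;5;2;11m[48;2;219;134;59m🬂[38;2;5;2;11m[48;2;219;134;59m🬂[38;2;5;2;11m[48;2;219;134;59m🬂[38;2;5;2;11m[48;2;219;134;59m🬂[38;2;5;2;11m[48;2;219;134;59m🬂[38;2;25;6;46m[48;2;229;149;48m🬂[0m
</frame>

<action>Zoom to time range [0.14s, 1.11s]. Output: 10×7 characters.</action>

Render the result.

<frame>
[38;2;4;2;10m[48;2;4;2;10m [38;2;6;2;13m[48;2;21;5;39m▐[38;2;4;2;10m[48;2;4;2;10m [38;2;4;2;10m[48;2;4;2;10m [38;2;4;2;10m[48;2;4;2;10m [38;2;4;2;10m[48;2;4;2;10m [38;2;4;2;10m[48;2;4;2;10m [38;2;4;2;10m[48;2;4;2;10m [38;2;4;2;10m[48;2;4;2;10m [38;2;4;2;10m[48;2;4;2;10m [0m
[38;2;4;2;10m[48;2;4;2;10m [38;2;6;2;13m[48;2;26;6;46m▐[38;2;4;2;10m[48;2;4;2;10m [38;2;4;2;10m[48;2;4;2;10m [38;2;4;2;10m[48;2;4;2;10m [38;2;4;2;10m[48;2;4;2;10m [38;2;4;2;10m[48;2;4;2;10m [38;2;4;2;10m[48;2;4;2;10m [38;2;4;2;10m[48;2;4;2;10m [38;2;4;2;10m[48;2;4;2;10m [0m
[38;2;4;2;10m[48;2;4;2;10m [38;2;6;2;14m[48;2;42;9;72m▐[38;2;4;2;10m[48;2;4;2;10m [38;2;4;2;10m[48;2;4;2;10m [38;2;4;2;10m[48;2;4;2;10m [38;2;4;2;10m[48;2;4;2;10m [38;2;4;2;10m[48;2;4;2;10m [38;2;4;2;10m[48;2;4;2;10m [38;2;4;2;10m[48;2;4;2;10m [38;2;4;2;10m[48;2;4;2;10m [0m
[38;2;4;2;10m[48;2;4;2;10m [38;2;81;20;50m[48;2;254;249;49m🬰[38;2;4;2;11m[48;2;254;249;49m🬰[38;2;4;2;11m[48;2;254;249;49m🬰[38;2;4;2;11m[48;2;254;249;49m🬰[38;2;4;2;11m[48;2;254;249;49m🬰[38;2;4;2;11m[48;2;254;249;49m🬰[38;2;4;2;11m[48;2;254;249;49m🬰[38;2;4;2;11m[48;2;254;249;49m🬰[38;2;4;2;11m[48;2;254;249;49m🬰[0m
[38;2;4;2;10m[48;2;4;2;10m [38;2;42;9;72m[48;2;11;3;23m▌[38;2;4;2;10m[48;2;4;2;10m [38;2;4;2;10m[48;2;4;2;10m [38;2;4;2;10m[48;2;4;2;10m [38;2;4;2;10m[48;2;4;2;10m [38;2;4;2;10m[48;2;4;2;10m [38;2;4;2;10m[48;2;4;2;10m [38;2;4;2;10m[48;2;4;2;10m [38;2;4;2;10m[48;2;4;2;10m [0m
[38;2;4;2;10m[48;2;4;2;10m [38;2;23;5;41m[48;2;33;8;59m🬜[38;2;4;2;10m[48;2;4;2;11m🬎[38;2;4;2;10m[48;2;4;2;11m🬎[38;2;4;2;10m[48;2;4;2;11m🬎[38;2;4;2;10m[48;2;4;2;11m🬎[38;2;4;2;10m[48;2;4;2;11m🬎[38;2;4;2;10m[48;2;4;2;11m🬎[38;2;4;2;10m[48;2;4;2;11m🬎[38;2;4;2;10m[48;2;4;2;11m🬎[0m
[38;2;4;2;10m[48;2;4;2;10m [38;2;75;18;56m[48;2;253;221;38m🬴[38;2;253;221;38m[48;2;19;4;34m🬋[38;2;253;221;38m[48;2;19;4;34m🬋[38;2;253;221;38m[48;2;19;4;34m🬋[38;2;253;221;38m[48;2;19;4;34m🬋[38;2;253;221;38m[48;2;19;4;34m🬋[38;2;253;221;38m[48;2;19;4;34m🬋[38;2;253;221;38m[48;2;19;4;34m🬋[38;2;253;221;38m[48;2;19;4;34m🬋[0m
</frame>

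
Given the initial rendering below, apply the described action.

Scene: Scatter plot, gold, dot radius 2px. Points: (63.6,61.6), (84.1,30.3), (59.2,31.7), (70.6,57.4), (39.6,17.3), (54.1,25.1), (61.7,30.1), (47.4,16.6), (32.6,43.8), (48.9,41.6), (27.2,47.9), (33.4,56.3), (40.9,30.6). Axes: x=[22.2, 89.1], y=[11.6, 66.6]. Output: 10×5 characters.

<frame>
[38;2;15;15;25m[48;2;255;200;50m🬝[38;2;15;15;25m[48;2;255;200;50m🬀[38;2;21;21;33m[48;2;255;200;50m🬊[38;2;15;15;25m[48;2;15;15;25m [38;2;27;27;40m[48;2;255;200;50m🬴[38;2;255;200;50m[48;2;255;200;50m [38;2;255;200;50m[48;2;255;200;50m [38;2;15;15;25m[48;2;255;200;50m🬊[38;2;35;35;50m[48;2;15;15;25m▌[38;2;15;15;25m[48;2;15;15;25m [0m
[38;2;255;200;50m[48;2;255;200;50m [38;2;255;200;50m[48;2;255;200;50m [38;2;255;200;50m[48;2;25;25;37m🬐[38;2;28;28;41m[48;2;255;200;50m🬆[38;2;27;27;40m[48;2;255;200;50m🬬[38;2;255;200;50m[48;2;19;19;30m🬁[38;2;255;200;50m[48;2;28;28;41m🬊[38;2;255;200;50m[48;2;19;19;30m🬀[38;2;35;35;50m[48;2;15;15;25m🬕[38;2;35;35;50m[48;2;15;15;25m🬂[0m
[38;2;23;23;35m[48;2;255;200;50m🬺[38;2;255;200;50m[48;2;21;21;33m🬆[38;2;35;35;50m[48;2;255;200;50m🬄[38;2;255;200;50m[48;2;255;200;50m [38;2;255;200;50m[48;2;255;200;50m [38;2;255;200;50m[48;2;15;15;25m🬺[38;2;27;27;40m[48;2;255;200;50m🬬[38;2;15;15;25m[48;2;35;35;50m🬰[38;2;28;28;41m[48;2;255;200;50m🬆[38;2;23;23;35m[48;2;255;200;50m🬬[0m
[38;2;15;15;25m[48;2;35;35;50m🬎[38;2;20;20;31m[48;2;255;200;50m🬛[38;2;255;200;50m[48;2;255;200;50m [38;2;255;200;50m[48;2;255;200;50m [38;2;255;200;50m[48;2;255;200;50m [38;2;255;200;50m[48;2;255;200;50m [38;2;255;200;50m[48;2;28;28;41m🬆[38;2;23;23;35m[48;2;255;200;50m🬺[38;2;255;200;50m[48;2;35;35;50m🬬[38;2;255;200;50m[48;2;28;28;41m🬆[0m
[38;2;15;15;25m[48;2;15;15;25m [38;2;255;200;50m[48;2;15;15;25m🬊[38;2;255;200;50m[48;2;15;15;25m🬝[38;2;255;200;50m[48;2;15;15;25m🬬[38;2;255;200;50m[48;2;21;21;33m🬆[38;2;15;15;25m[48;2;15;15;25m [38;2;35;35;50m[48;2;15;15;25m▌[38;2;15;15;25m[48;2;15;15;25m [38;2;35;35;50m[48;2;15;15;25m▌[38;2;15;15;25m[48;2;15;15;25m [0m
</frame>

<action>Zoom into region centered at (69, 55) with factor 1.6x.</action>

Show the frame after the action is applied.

<frame>
[38;2;15;15;25m[48;2;15;15;25m [38;2;15;15;25m[48;2;15;15;25m [38;2;35;35;50m[48;2;15;15;25m▌[38;2;15;15;25m[48;2;255;200;50m🬝[38;2;35;35;50m[48;2;15;15;25m▌[38;2;15;15;25m[48;2;15;15;25m [38;2;35;35;50m[48;2;15;15;25m▌[38;2;15;15;25m[48;2;15;15;25m [38;2;35;35;50m[48;2;15;15;25m▌[38;2;15;15;25m[48;2;15;15;25m [0m
[38;2;35;35;50m[48;2;15;15;25m🬂[38;2;35;35;50m[48;2;15;15;25m🬂[38;2;255;200;50m[48;2;31;31;45m🬇[38;2;255;200;50m[48;2;255;200;50m [38;2;255;200;50m[48;2;35;35;50m🬺[38;2;255;200;50m[48;2;28;28;41m🬱[38;2;35;35;50m[48;2;15;15;25m🬕[38;2;35;35;50m[48;2;15;15;25m🬂[38;2;35;35;50m[48;2;15;15;25m🬕[38;2;35;35;50m[48;2;15;15;25m🬂[0m
[38;2;15;15;25m[48;2;35;35;50m🬰[38;2;15;15;25m[48;2;35;35;50m🬰[38;2;35;35;50m[48;2;15;15;25m🬛[38;2;23;23;35m[48;2;255;200;50m🬺[38;2;255;200;50m[48;2;28;28;41m🬊[38;2;255;200;50m[48;2;15;15;25m🬝[38;2;255;200;50m[48;2;27;27;40m🬀[38;2;15;15;25m[48;2;35;35;50m🬰[38;2;35;35;50m[48;2;15;15;25m🬛[38;2;15;15;25m[48;2;35;35;50m🬰[0m
[38;2;15;15;25m[48;2;255;200;50m🬊[38;2;15;15;25m[48;2;35;35;50m🬎[38;2;35;35;50m[48;2;15;15;25m🬲[38;2;15;15;25m[48;2;35;35;50m🬎[38;2;35;35;50m[48;2;15;15;25m🬲[38;2;15;15;25m[48;2;35;35;50m🬎[38;2;35;35;50m[48;2;15;15;25m🬲[38;2;15;15;25m[48;2;35;35;50m🬎[38;2;35;35;50m[48;2;15;15;25m🬲[38;2;15;15;25m[48;2;35;35;50m🬎[0m
[38;2;255;200;50m[48;2;15;15;25m🬝[38;2;255;200;50m[48;2;15;15;25m🬀[38;2;35;35;50m[48;2;15;15;25m▌[38;2;15;15;25m[48;2;15;15;25m [38;2;35;35;50m[48;2;15;15;25m▌[38;2;15;15;25m[48;2;15;15;25m [38;2;35;35;50m[48;2;15;15;25m▌[38;2;15;15;25m[48;2;15;15;25m [38;2;35;35;50m[48;2;15;15;25m▌[38;2;15;15;25m[48;2;15;15;25m [0m
</frame>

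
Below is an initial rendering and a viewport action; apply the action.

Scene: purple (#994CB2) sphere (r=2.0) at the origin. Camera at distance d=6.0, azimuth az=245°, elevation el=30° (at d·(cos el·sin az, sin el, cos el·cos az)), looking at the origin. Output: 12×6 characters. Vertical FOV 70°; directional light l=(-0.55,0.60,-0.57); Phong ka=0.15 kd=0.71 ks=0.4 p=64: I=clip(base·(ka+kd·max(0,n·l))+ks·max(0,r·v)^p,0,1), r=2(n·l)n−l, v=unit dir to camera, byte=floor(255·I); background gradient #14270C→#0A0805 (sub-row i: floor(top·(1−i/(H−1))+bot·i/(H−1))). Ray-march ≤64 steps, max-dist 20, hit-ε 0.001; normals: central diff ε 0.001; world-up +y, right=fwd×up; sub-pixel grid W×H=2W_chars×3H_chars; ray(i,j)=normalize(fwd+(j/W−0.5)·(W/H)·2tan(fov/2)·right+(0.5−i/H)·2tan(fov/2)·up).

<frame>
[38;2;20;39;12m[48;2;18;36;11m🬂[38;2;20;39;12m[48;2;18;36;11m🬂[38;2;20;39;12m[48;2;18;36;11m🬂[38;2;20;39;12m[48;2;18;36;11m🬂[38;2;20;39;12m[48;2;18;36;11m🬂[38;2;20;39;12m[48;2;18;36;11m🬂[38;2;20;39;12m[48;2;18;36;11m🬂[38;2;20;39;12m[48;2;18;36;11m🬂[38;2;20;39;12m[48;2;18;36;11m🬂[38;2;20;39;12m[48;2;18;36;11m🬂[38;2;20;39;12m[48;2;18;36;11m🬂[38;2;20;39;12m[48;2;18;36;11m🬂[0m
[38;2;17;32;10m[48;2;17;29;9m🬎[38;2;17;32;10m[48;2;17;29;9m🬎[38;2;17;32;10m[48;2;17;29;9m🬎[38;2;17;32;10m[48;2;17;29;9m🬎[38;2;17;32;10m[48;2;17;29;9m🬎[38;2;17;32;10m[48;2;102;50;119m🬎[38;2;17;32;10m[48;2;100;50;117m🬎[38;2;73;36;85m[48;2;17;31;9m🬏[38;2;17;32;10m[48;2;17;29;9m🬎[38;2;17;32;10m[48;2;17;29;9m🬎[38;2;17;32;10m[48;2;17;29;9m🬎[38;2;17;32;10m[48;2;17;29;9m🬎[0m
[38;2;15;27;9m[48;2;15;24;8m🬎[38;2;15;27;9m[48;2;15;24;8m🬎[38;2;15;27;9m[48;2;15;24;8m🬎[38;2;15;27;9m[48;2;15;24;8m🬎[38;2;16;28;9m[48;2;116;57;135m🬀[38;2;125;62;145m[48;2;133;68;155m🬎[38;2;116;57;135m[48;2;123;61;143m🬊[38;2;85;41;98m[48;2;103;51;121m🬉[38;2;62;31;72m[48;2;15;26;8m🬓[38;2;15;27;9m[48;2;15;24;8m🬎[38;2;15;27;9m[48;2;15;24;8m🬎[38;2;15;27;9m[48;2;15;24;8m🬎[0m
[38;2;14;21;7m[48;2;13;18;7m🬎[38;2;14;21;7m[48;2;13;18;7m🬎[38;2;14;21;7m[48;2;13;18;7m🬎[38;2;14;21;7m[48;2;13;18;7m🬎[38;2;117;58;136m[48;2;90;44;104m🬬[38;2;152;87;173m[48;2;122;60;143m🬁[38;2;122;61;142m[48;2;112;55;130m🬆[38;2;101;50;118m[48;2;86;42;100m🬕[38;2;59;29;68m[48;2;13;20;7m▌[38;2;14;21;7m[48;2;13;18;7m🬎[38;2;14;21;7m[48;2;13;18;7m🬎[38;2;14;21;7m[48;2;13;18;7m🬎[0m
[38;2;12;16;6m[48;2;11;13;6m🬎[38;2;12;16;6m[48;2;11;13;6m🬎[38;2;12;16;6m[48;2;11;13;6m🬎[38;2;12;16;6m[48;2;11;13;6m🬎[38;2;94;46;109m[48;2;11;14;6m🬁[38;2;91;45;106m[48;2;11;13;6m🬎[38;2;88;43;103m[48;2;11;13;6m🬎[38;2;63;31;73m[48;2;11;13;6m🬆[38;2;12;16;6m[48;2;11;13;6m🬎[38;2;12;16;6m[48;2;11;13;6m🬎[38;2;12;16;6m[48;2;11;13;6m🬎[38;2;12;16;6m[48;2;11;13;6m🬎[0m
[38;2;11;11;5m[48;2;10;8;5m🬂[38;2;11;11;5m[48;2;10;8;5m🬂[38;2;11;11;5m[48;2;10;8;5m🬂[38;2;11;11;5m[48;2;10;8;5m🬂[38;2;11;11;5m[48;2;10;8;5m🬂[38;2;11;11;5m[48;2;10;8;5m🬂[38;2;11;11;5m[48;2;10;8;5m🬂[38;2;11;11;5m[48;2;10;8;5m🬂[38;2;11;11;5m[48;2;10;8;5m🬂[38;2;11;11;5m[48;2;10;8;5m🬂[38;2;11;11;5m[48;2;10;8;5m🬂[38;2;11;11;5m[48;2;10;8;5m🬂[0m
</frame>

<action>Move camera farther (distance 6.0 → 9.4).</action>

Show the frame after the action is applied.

<frame>
[38;2;20;39;12m[48;2;18;36;11m🬂[38;2;20;39;12m[48;2;18;36;11m🬂[38;2;20;39;12m[48;2;18;36;11m🬂[38;2;20;39;12m[48;2;18;36;11m🬂[38;2;20;39;12m[48;2;18;36;11m🬂[38;2;20;39;12m[48;2;18;36;11m🬂[38;2;20;39;12m[48;2;18;36;11m🬂[38;2;20;39;12m[48;2;18;36;11m🬂[38;2;20;39;12m[48;2;18;36;11m🬂[38;2;20;39;12m[48;2;18;36;11m🬂[38;2;20;39;12m[48;2;18;36;11m🬂[38;2;20;39;12m[48;2;18;36;11m🬂[0m
[38;2;17;32;10m[48;2;17;29;9m🬎[38;2;17;32;10m[48;2;17;29;9m🬎[38;2;17;32;10m[48;2;17;29;9m🬎[38;2;17;32;10m[48;2;17;29;9m🬎[38;2;17;32;10m[48;2;17;29;9m🬎[38;2;17;32;10m[48;2;17;29;9m🬎[38;2;17;32;10m[48;2;17;29;9m🬎[38;2;17;32;10m[48;2;17;29;9m🬎[38;2;17;32;10m[48;2;17;29;9m🬎[38;2;17;32;10m[48;2;17;29;9m🬎[38;2;17;32;10m[48;2;17;29;9m🬎[38;2;17;32;10m[48;2;17;29;9m🬎[0m
[38;2;15;27;9m[48;2;15;24;8m🬎[38;2;15;27;9m[48;2;15;24;8m🬎[38;2;15;27;9m[48;2;15;24;8m🬎[38;2;15;27;9m[48;2;15;24;8m🬎[38;2;15;27;9m[48;2;15;24;8m🬎[38;2;15;27;9m[48;2;121;60;141m🬆[38;2;16;28;9m[48;2;111;55;129m🬂[38;2;82;41;96m[48;2;15;26;8m🬏[38;2;15;27;9m[48;2;15;24;8m🬎[38;2;15;27;9m[48;2;15;24;8m🬎[38;2;15;27;9m[48;2;15;24;8m🬎[38;2;15;27;9m[48;2;15;24;8m🬎[0m
[38;2;14;21;7m[48;2;13;18;7m🬎[38;2;14;21;7m[48;2;13;18;7m🬎[38;2;14;21;7m[48;2;13;18;7m🬎[38;2;14;21;7m[48;2;13;18;7m🬎[38;2;14;21;7m[48;2;13;18;7m🬎[38;2;115;57;134m[48;2;13;18;7m🬬[38;2;117;58;136m[48;2;90;44;105m🬆[38;2;78;39;91m[48;2;13;19;7m🬄[38;2;14;21;7m[48;2;13;18;7m🬎[38;2;14;21;7m[48;2;13;18;7m🬎[38;2;14;21;7m[48;2;13;18;7m🬎[38;2;14;21;7m[48;2;13;18;7m🬎[0m
[38;2;12;16;6m[48;2;11;13;6m🬎[38;2;12;16;6m[48;2;11;13;6m🬎[38;2;12;16;6m[48;2;11;13;6m🬎[38;2;12;16;6m[48;2;11;13;6m🬎[38;2;12;16;6m[48;2;11;13;6m🬎[38;2;12;16;6m[48;2;11;13;6m🬎[38;2;12;16;6m[48;2;11;13;6m🬎[38;2;12;16;6m[48;2;11;13;6m🬎[38;2;12;16;6m[48;2;11;13;6m🬎[38;2;12;16;6m[48;2;11;13;6m🬎[38;2;12;16;6m[48;2;11;13;6m🬎[38;2;12;16;6m[48;2;11;13;6m🬎[0m
[38;2;11;11;5m[48;2;10;8;5m🬂[38;2;11;11;5m[48;2;10;8;5m🬂[38;2;11;11;5m[48;2;10;8;5m🬂[38;2;11;11;5m[48;2;10;8;5m🬂[38;2;11;11;5m[48;2;10;8;5m🬂[38;2;11;11;5m[48;2;10;8;5m🬂[38;2;11;11;5m[48;2;10;8;5m🬂[38;2;11;11;5m[48;2;10;8;5m🬂[38;2;11;11;5m[48;2;10;8;5m🬂[38;2;11;11;5m[48;2;10;8;5m🬂[38;2;11;11;5m[48;2;10;8;5m🬂[38;2;11;11;5m[48;2;10;8;5m🬂[0m
</frame>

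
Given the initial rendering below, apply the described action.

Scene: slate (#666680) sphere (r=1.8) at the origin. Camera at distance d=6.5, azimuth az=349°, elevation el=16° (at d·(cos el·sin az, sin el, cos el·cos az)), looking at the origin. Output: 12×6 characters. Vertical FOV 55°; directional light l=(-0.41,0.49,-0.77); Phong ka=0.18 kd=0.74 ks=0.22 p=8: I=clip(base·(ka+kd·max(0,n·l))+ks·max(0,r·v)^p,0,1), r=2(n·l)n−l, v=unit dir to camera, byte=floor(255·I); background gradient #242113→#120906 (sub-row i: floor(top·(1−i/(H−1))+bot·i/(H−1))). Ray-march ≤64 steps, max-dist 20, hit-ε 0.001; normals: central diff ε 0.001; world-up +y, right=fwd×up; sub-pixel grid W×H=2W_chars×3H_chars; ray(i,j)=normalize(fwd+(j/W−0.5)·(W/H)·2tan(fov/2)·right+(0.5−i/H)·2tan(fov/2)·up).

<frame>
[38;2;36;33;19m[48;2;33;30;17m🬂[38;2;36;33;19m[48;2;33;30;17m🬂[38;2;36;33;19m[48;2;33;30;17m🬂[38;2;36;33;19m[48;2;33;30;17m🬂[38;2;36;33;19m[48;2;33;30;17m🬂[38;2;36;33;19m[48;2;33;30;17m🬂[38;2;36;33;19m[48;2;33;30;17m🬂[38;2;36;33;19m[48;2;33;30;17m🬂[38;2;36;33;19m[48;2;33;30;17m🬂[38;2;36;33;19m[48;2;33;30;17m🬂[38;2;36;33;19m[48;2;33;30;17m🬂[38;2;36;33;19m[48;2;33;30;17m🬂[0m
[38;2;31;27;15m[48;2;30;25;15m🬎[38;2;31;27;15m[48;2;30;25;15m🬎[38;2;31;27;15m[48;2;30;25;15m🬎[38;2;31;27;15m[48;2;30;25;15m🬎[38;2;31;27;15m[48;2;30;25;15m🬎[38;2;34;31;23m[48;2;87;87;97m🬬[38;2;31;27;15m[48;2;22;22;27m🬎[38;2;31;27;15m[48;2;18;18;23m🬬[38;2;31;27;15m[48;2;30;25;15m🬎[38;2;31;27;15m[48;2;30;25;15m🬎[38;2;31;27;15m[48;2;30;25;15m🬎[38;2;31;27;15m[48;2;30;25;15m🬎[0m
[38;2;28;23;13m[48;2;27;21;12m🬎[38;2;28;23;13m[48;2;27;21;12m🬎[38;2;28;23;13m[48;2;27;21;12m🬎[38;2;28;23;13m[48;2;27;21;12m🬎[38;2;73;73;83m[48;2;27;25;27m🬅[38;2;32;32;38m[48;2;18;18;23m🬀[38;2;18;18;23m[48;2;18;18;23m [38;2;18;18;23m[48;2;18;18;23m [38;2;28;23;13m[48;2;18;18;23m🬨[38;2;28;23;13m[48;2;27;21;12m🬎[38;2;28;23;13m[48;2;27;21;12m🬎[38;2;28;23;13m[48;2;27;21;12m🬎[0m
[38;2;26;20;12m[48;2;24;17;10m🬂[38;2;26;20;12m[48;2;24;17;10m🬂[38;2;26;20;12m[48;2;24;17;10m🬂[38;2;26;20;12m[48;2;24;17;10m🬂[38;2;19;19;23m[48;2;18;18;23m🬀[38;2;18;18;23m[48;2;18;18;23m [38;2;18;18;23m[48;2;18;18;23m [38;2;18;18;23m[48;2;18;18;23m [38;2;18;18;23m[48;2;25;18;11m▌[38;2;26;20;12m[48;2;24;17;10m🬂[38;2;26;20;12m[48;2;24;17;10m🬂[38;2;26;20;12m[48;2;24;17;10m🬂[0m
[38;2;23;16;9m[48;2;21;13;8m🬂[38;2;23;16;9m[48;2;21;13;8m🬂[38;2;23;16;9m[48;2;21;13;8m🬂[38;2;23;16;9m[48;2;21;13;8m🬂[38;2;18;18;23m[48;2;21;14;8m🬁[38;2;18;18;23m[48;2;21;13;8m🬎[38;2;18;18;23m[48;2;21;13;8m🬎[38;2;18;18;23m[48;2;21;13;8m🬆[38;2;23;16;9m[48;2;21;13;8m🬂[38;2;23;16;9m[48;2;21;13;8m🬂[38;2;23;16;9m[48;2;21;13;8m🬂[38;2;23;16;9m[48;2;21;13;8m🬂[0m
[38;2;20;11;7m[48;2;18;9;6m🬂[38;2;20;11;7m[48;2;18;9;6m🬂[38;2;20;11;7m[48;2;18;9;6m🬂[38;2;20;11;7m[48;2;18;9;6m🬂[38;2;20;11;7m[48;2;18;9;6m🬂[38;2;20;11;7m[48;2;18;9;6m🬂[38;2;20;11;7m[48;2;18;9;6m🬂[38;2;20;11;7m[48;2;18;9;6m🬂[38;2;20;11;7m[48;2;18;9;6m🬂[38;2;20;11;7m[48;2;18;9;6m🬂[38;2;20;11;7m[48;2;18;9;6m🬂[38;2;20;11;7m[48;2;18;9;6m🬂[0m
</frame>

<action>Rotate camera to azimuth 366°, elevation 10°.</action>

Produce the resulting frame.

<frame>
[38;2;36;33;19m[48;2;33;30;17m🬂[38;2;36;33;19m[48;2;33;30;17m🬂[38;2;36;33;19m[48;2;33;30;17m🬂[38;2;36;33;19m[48;2;33;30;17m🬂[38;2;36;33;19m[48;2;33;30;17m🬂[38;2;36;33;19m[48;2;33;30;17m🬂[38;2;36;33;19m[48;2;33;30;17m🬂[38;2;36;33;19m[48;2;33;30;17m🬂[38;2;36;33;19m[48;2;33;30;17m🬂[38;2;36;33;19m[48;2;33;30;17m🬂[38;2;36;33;19m[48;2;33;30;17m🬂[38;2;36;33;19m[48;2;33;30;17m🬂[0m
[38;2;31;27;15m[48;2;30;25;15m🬎[38;2;31;27;15m[48;2;30;25;15m🬎[38;2;31;27;15m[48;2;30;25;15m🬎[38;2;31;27;15m[48;2;30;25;15m🬎[38;2;31;27;15m[48;2;30;25;15m🬎[38;2;30;27;18m[48;2;58;58;64m🬬[38;2;31;27;15m[48;2;20;20;25m🬎[38;2;31;27;15m[48;2;20;20;25m🬬[38;2;31;27;15m[48;2;30;25;15m🬎[38;2;31;27;15m[48;2;30;25;15m🬎[38;2;31;27;15m[48;2;30;25;15m🬎[38;2;31;27;15m[48;2;30;25;15m🬎[0m
[38;2;28;23;13m[48;2;27;21;12m🬎[38;2;28;23;13m[48;2;27;21;12m🬎[38;2;28;23;13m[48;2;27;21;12m🬎[38;2;28;23;13m[48;2;27;21;12m🬎[38;2;21;19;20m[48;2;30;30;34m🬶[38;2;19;19;24m[48;2;18;18;23m🬀[38;2;18;18;23m[48;2;18;18;23m [38;2;18;18;23m[48;2;18;18;23m [38;2;28;23;13m[48;2;18;18;23m🬨[38;2;28;23;13m[48;2;27;21;12m🬎[38;2;28;23;13m[48;2;27;21;12m🬎[38;2;28;23;13m[48;2;27;21;12m🬎[0m
[38;2;26;20;12m[48;2;24;17;10m🬂[38;2;26;20;12m[48;2;24;17;10m🬂[38;2;26;20;12m[48;2;24;17;10m🬂[38;2;26;20;12m[48;2;24;17;10m🬂[38;2;18;18;23m[48;2;18;18;23m [38;2;18;18;23m[48;2;18;18;23m [38;2;18;18;23m[48;2;18;18;23m [38;2;18;18;23m[48;2;18;18;23m [38;2;18;18;23m[48;2;25;18;11m▌[38;2;26;20;12m[48;2;24;17;10m🬂[38;2;26;20;12m[48;2;24;17;10m🬂[38;2;26;20;12m[48;2;24;17;10m🬂[0m
[38;2;23;16;9m[48;2;21;13;8m🬂[38;2;23;16;9m[48;2;21;13;8m🬂[38;2;23;16;9m[48;2;21;13;8m🬂[38;2;23;16;9m[48;2;21;13;8m🬂[38;2;18;18;23m[48;2;21;14;8m🬁[38;2;18;18;23m[48;2;21;13;8m🬎[38;2;18;18;23m[48;2;21;13;8m🬎[38;2;18;18;23m[48;2;21;13;8m🬆[38;2;23;16;9m[48;2;21;13;8m🬂[38;2;23;16;9m[48;2;21;13;8m🬂[38;2;23;16;9m[48;2;21;13;8m🬂[38;2;23;16;9m[48;2;21;13;8m🬂[0m
[38;2;20;11;7m[48;2;18;9;6m🬂[38;2;20;11;7m[48;2;18;9;6m🬂[38;2;20;11;7m[48;2;18;9;6m🬂[38;2;20;11;7m[48;2;18;9;6m🬂[38;2;20;11;7m[48;2;18;9;6m🬂[38;2;20;11;7m[48;2;18;9;6m🬂[38;2;20;11;7m[48;2;18;9;6m🬂[38;2;20;11;7m[48;2;18;9;6m🬂[38;2;20;11;7m[48;2;18;9;6m🬂[38;2;20;11;7m[48;2;18;9;6m🬂[38;2;20;11;7m[48;2;18;9;6m🬂[38;2;20;11;7m[48;2;18;9;6m🬂[0m
</frame>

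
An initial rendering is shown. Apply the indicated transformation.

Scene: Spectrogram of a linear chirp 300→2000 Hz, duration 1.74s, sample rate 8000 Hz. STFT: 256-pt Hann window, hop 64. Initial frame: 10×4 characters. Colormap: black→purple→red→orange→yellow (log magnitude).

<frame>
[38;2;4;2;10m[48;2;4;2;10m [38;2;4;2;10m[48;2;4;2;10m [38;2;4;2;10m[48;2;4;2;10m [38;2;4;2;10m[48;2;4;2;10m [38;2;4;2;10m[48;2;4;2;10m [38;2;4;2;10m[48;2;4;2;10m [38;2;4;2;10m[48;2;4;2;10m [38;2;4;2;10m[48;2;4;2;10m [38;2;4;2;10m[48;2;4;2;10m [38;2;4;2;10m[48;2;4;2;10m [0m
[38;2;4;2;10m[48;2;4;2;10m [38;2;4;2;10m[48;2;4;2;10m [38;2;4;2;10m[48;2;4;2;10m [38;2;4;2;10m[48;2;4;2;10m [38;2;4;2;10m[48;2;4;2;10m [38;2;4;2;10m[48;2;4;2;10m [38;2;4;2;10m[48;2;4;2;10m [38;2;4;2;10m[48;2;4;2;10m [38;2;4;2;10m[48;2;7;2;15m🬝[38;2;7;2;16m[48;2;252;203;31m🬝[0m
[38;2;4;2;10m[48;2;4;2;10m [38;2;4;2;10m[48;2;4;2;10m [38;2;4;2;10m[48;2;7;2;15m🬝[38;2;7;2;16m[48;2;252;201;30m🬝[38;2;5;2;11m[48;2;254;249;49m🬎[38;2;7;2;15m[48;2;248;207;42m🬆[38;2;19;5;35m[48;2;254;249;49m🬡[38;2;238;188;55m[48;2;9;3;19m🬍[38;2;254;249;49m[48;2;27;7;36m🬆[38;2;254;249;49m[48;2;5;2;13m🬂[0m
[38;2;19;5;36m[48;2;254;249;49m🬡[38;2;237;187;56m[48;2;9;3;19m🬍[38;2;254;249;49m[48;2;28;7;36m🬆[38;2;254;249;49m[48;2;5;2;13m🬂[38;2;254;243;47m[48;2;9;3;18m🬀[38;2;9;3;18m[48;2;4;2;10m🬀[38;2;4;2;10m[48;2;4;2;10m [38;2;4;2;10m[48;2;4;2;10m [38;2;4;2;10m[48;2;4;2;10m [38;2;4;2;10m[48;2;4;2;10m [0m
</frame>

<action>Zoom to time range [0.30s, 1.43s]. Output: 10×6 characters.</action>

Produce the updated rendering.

<frame>
[38;2;4;2;10m[48;2;4;2;10m [38;2;4;2;10m[48;2;4;2;10m [38;2;4;2;10m[48;2;4;2;10m [38;2;4;2;10m[48;2;4;2;10m [38;2;4;2;10m[48;2;4;2;10m [38;2;4;2;10m[48;2;4;2;10m [38;2;4;2;10m[48;2;4;2;10m [38;2;4;2;10m[48;2;4;2;10m [38;2;4;2;10m[48;2;4;2;10m [38;2;4;2;10m[48;2;4;2;10m [0m
[38;2;4;2;10m[48;2;4;2;10m [38;2;4;2;10m[48;2;4;2;10m [38;2;4;2;10m[48;2;4;2;10m [38;2;4;2;10m[48;2;4;2;10m [38;2;4;2;10m[48;2;4;2;10m [38;2;4;2;10m[48;2;4;2;10m [38;2;4;2;10m[48;2;4;2;10m [38;2;4;2;10m[48;2;4;2;10m [38;2;4;2;10m[48;2;4;2;10m [38;2;4;2;10m[48;2;4;2;10m [0m
[38;2;4;2;10m[48;2;4;2;10m [38;2;4;2;10m[48;2;4;2;10m [38;2;4;2;10m[48;2;4;2;10m [38;2;4;2;10m[48;2;4;2;10m [38;2;4;2;10m[48;2;4;2;10m [38;2;4;2;10m[48;2;4;2;10m [38;2;4;2;10m[48;2;4;2;10m [38;2;4;2;10m[48;2;4;2;10m [38;2;4;2;10m[48;2;4;2;10m [38;2;4;2;10m[48;2;4;2;11m🬝[0m
[38;2;4;2;10m[48;2;4;2;10m [38;2;4;2;10m[48;2;4;2;10m [38;2;4;2;10m[48;2;4;2;10m [38;2;4;2;10m[48;2;4;2;11m🬝[38;2;4;2;10m[48;2;5;2;12m🬎[38;2;5;2;12m[48;2;25;6;46m🬝[38;2;4;2;11m[48;2;238;172;48m🬎[38;2;10;3;21m[48;2;254;249;49m🬎[38;2;62;16;35m[48;2;254;249;49m🬆[38;2;19;5;36m[48;2;252;216;36m🬡[0m
[38;2;5;2;11m[48;2;250;197;31m🬎[38;2;10;3;22m[48;2;254;249;49m🬎[38;2;6;2;13m[48;2;252;223;40m🬂[38;2;61;15;48m[48;2;254;249;49m🬰[38;2;245;210;49m[48;2;7;2;16m🬎[38;2;244;200;47m[48;2;11;3;23m🬆[38;2;254;249;49m[48;2;5;2;13m🬂[38;2;250;152;10m[48;2;8;2;17m🬀[38;2;11;3;22m[48;2;4;2;11m🬀[38;2;5;2;12m[48;2;4;2;10m🬀[0m
[38;2;254;249;49m[48;2;5;2;13m🬂[38;2;186;48;80m[48;2;8;2;17m🬀[38;2;9;3;19m[48;2;4;2;10m🬀[38;2;4;2;11m[48;2;4;2;10m🬂[38;2;4;2;10m[48;2;4;2;10m [38;2;4;2;10m[48;2;4;2;10m [38;2;4;2;10m[48;2;4;2;10m [38;2;4;2;10m[48;2;4;2;10m [38;2;4;2;10m[48;2;4;2;10m [38;2;4;2;10m[48;2;4;2;10m [0m
</frame>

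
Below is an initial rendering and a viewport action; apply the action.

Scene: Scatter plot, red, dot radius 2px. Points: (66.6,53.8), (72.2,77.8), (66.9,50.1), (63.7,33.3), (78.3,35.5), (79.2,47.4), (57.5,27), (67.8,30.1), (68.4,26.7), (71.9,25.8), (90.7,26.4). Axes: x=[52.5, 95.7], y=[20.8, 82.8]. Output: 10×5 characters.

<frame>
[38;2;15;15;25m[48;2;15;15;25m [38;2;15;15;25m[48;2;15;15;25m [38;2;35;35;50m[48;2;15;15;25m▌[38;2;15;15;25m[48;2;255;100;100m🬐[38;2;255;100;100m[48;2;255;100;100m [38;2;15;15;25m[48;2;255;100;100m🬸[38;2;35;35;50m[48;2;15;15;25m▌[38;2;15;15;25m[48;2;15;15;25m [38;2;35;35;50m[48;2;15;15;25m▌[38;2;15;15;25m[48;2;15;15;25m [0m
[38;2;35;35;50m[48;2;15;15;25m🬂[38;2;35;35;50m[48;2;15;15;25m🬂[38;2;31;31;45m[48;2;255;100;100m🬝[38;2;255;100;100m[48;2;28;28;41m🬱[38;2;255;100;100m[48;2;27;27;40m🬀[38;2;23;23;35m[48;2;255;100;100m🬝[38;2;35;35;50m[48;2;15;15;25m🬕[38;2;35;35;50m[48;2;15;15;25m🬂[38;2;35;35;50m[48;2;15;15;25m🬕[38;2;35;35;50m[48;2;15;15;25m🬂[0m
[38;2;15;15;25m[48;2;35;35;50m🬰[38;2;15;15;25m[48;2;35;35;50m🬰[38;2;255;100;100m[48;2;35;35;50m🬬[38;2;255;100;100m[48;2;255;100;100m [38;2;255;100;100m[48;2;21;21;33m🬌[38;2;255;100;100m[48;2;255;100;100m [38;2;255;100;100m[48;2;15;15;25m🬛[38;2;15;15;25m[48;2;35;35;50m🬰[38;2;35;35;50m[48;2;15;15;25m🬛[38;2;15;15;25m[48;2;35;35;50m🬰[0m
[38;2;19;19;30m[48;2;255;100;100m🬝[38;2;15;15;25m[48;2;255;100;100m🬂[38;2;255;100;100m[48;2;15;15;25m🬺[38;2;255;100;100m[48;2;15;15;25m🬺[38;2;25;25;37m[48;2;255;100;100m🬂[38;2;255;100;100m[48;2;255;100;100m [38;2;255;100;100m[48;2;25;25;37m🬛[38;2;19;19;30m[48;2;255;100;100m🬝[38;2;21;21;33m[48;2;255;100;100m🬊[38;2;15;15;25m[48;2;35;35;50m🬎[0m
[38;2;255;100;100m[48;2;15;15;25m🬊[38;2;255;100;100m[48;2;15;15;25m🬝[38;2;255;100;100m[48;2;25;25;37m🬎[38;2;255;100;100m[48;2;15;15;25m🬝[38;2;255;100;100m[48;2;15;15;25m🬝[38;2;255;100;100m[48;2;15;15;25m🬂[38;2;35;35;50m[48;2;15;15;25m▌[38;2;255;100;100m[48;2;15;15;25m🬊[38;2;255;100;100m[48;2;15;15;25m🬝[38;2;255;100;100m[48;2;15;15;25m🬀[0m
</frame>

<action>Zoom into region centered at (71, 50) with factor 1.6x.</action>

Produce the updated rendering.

<frame>
[38;2;15;15;25m[48;2;15;15;25m [38;2;15;15;25m[48;2;15;15;25m [38;2;35;35;50m[48;2;15;15;25m▌[38;2;15;15;25m[48;2;15;15;25m [38;2;35;35;50m[48;2;15;15;25m▌[38;2;15;15;25m[48;2;15;15;25m [38;2;35;35;50m[48;2;15;15;25m▌[38;2;15;15;25m[48;2;15;15;25m [38;2;35;35;50m[48;2;15;15;25m▌[38;2;15;15;25m[48;2;15;15;25m [0m
[38;2;35;35;50m[48;2;15;15;25m🬂[38;2;35;35;50m[48;2;15;15;25m🬂[38;2;35;35;50m[48;2;255;100;100m🬆[38;2;255;100;100m[48;2;35;35;50m🬺[38;2;27;27;40m[48;2;255;100;100m🬬[38;2;35;35;50m[48;2;15;15;25m🬂[38;2;35;35;50m[48;2;15;15;25m🬕[38;2;23;23;35m[48;2;255;100;100m🬝[38;2;35;35;50m[48;2;15;15;25m🬕[38;2;35;35;50m[48;2;15;15;25m🬂[0m
[38;2;15;15;25m[48;2;35;35;50m🬰[38;2;15;15;25m[48;2;35;35;50m🬰[38;2;255;100;100m[48;2;28;28;41m🬊[38;2;255;100;100m[48;2;15;15;25m🬝[38;2;255;100;100m[48;2;27;27;40m🬀[38;2;15;15;25m[48;2;35;35;50m🬰[38;2;27;27;40m[48;2;255;100;100m🬴[38;2;255;100;100m[48;2;255;100;100m [38;2;255;100;100m[48;2;15;15;25m🬛[38;2;15;15;25m[48;2;35;35;50m🬰[0m
[38;2;15;15;25m[48;2;35;35;50m🬎[38;2;15;15;25m[48;2;35;35;50m🬎[38;2;27;27;40m[48;2;255;100;100m🬬[38;2;15;15;25m[48;2;35;35;50m🬎[38;2;35;35;50m[48;2;15;15;25m🬲[38;2;15;15;25m[48;2;35;35;50m🬎[38;2;27;27;40m[48;2;255;100;100m🬝[38;2;15;15;25m[48;2;255;100;100m🬈[38;2;35;35;50m[48;2;15;15;25m🬲[38;2;15;15;25m[48;2;35;35;50m🬎[0m
[38;2;15;15;25m[48;2;15;15;25m [38;2;15;15;25m[48;2;255;100;100m🬐[38;2;255;100;100m[48;2;255;100;100m [38;2;15;15;25m[48;2;255;100;100m🬀[38;2;21;21;33m[48;2;255;100;100m🬊[38;2;15;15;25m[48;2;15;15;25m [38;2;255;100;100m[48;2;28;28;41m🬊[38;2;255;100;100m[48;2;15;15;25m🬝[38;2;255;100;100m[48;2;23;23;35m🬀[38;2;15;15;25m[48;2;15;15;25m [0m
</frame>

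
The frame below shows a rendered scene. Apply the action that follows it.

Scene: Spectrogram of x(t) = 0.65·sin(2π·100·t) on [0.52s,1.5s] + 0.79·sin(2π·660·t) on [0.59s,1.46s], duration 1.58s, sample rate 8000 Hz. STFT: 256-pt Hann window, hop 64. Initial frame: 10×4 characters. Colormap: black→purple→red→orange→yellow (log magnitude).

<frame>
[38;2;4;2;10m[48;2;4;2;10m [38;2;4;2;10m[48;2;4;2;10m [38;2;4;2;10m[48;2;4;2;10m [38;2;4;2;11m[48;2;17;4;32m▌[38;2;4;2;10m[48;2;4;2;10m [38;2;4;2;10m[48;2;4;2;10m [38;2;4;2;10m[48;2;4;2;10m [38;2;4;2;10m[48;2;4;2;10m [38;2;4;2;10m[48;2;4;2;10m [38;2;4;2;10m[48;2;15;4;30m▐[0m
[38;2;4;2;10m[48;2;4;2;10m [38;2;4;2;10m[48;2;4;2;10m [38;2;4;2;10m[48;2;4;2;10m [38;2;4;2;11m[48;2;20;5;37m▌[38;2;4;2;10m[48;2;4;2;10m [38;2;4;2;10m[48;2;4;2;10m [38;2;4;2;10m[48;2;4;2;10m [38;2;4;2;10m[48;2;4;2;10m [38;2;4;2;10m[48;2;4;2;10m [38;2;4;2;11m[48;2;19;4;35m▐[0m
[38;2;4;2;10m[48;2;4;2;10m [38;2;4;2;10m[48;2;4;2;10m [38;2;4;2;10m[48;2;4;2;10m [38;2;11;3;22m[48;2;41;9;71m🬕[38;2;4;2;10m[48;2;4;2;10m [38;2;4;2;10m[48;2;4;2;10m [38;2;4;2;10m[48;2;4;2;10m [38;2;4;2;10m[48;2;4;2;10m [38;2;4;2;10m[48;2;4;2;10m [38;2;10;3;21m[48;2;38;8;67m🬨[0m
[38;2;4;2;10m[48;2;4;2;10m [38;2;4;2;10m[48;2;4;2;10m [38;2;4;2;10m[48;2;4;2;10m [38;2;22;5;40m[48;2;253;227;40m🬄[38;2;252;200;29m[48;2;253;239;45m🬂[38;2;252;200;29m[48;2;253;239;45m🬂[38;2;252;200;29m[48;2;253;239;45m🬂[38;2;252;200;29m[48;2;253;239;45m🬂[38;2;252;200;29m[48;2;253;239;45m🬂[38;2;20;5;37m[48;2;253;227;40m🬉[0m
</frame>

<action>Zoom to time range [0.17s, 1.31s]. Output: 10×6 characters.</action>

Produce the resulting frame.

<frame>
[38;2;4;2;10m[48;2;4;2;10m [38;2;4;2;10m[48;2;4;2;10m [38;2;4;2;10m[48;2;4;2;10m [38;2;4;2;11m[48;2;15;4;29m▌[38;2;4;2;10m[48;2;4;2;10m [38;2;4;2;10m[48;2;4;2;10m [38;2;4;2;10m[48;2;4;2;10m [38;2;4;2;10m[48;2;4;2;10m [38;2;4;2;10m[48;2;4;2;10m [38;2;4;2;10m[48;2;4;2;10m [0m
[38;2;4;2;10m[48;2;4;2;10m [38;2;4;2;10m[48;2;4;2;10m [38;2;4;2;10m[48;2;4;2;10m [38;2;4;2;11m[48;2;16;4;31m▌[38;2;4;2;10m[48;2;4;2;10m [38;2;4;2;10m[48;2;4;2;10m [38;2;4;2;10m[48;2;4;2;10m [38;2;4;2;10m[48;2;4;2;10m [38;2;4;2;10m[48;2;4;2;10m [38;2;4;2;10m[48;2;4;2;10m [0m
[38;2;4;2;10m[48;2;4;2;10m [38;2;4;2;10m[48;2;4;2;10m [38;2;4;2;10m[48;2;4;2;10m [38;2;4;2;11m[48;2;19;5;35m▌[38;2;4;2;10m[48;2;4;2;10m [38;2;4;2;10m[48;2;4;2;10m [38;2;4;2;10m[48;2;4;2;10m [38;2;4;2;10m[48;2;4;2;10m [38;2;4;2;10m[48;2;4;2;10m [38;2;4;2;10m[48;2;4;2;10m [0m
[38;2;4;2;10m[48;2;4;2;10m [38;2;4;2;10m[48;2;4;2;10m [38;2;4;2;10m[48;2;4;2;10m [38;2;5;2;12m[48;2;26;6;47m▌[38;2;4;2;10m[48;2;4;2;10m [38;2;4;2;10m[48;2;4;2;10m [38;2;4;2;10m[48;2;4;2;10m [38;2;4;2;10m[48;2;4;2;10m [38;2;4;2;10m[48;2;4;2;10m [38;2;4;2;10m[48;2;4;2;10m [0m
[38;2;4;2;10m[48;2;4;2;10m [38;2;4;2;10m[48;2;4;2;10m [38;2;4;2;10m[48;2;4;2;10m [38;2;25;6;42m[48;2;252;201;30m🬝[38;2;4;2;10m[48;2;252;200;29m🬎[38;2;4;2;10m[48;2;252;200;29m🬎[38;2;4;2;10m[48;2;252;200;29m🬎[38;2;4;2;10m[48;2;252;200;29m🬎[38;2;4;2;10m[48;2;252;200;29m🬎[38;2;4;2;10m[48;2;252;200;29m🬎[0m
[38;2;4;2;10m[48;2;4;2;10m [38;2;4;2;10m[48;2;4;2;10m [38;2;4;2;10m[48;2;5;2;12m🬕[38;2;44;10;70m[48;2;253;235;43m🬌[38;2;253;239;45m[48;2;7;2;16m🬰[38;2;253;239;45m[48;2;7;2;16m🬰[38;2;253;239;45m[48;2;7;2;16m🬰[38;2;253;239;45m[48;2;7;2;16m🬰[38;2;253;239;45m[48;2;7;2;16m🬰[38;2;253;239;45m[48;2;7;2;16m🬰[0m
</frame>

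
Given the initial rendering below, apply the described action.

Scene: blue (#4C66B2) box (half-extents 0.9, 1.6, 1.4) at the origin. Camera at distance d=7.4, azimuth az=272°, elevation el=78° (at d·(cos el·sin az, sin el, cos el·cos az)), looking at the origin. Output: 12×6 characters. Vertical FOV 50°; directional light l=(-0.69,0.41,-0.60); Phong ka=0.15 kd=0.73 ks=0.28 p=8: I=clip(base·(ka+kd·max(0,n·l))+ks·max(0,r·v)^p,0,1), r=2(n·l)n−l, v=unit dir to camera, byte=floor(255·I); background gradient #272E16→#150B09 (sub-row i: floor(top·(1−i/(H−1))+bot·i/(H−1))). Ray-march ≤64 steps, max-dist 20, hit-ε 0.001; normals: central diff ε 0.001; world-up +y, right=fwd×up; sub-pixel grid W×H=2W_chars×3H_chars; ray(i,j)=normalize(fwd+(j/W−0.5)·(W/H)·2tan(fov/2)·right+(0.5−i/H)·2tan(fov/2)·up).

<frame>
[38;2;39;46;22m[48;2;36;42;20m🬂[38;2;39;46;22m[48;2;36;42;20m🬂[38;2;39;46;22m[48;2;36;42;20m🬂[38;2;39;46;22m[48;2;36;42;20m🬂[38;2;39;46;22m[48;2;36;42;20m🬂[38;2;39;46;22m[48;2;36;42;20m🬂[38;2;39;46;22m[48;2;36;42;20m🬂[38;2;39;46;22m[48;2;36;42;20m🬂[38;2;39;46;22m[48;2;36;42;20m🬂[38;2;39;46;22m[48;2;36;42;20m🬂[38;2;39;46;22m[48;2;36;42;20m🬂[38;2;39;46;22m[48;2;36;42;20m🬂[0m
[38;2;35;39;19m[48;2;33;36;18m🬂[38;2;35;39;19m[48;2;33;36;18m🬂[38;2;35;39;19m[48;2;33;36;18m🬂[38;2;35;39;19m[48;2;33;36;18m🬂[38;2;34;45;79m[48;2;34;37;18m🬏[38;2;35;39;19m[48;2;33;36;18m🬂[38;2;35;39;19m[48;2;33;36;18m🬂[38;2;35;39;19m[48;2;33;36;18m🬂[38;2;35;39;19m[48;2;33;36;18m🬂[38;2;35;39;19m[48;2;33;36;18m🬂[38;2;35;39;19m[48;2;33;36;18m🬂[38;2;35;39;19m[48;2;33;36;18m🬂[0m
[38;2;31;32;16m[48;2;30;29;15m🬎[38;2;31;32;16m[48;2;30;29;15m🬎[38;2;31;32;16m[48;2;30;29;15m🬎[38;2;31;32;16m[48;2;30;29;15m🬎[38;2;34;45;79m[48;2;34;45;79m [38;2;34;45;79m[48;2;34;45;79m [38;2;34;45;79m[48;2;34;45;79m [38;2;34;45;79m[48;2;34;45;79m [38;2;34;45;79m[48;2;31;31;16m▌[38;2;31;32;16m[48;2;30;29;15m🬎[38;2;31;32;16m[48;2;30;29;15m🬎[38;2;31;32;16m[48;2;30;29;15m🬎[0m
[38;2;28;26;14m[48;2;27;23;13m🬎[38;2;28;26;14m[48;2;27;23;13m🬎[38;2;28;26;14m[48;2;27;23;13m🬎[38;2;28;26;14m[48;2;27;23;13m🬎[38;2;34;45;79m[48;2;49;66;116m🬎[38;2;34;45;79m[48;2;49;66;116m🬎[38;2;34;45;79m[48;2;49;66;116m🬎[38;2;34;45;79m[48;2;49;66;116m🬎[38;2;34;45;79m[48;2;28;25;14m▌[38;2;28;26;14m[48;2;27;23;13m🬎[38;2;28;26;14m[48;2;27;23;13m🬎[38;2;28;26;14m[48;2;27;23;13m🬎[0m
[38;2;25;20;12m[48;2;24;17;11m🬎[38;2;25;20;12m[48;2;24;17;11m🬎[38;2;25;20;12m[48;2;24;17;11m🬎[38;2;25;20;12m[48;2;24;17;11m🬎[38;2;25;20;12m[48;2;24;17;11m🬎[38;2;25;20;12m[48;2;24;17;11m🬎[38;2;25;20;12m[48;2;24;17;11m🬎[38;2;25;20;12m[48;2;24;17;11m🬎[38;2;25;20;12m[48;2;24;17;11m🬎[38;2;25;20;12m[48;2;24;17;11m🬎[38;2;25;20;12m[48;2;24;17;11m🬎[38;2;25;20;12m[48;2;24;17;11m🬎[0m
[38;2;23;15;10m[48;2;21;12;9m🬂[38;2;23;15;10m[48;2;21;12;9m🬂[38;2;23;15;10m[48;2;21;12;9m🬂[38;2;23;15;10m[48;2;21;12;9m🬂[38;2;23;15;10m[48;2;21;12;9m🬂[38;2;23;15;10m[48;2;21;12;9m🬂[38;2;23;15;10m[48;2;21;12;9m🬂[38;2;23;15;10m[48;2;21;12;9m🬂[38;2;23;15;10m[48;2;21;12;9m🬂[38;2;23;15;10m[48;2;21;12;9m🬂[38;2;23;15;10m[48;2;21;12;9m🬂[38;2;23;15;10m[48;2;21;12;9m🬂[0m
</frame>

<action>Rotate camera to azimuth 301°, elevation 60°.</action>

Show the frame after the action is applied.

<frame>
[38;2;39;46;22m[48;2;36;42;20m🬂[38;2;39;46;22m[48;2;36;42;20m🬂[38;2;39;46;22m[48;2;36;42;20m🬂[38;2;39;46;22m[48;2;36;42;20m🬂[38;2;39;46;22m[48;2;36;42;20m🬂[38;2;39;46;22m[48;2;36;42;20m🬂[38;2;39;46;22m[48;2;36;42;20m🬂[38;2;39;46;22m[48;2;36;42;20m🬂[38;2;39;46;22m[48;2;36;42;20m🬂[38;2;39;46;22m[48;2;36;42;20m🬂[38;2;39;46;22m[48;2;36;42;20m🬂[38;2;39;46;22m[48;2;36;42;20m🬂[0m
[38;2;35;39;19m[48;2;33;36;18m🬂[38;2;35;39;19m[48;2;33;36;18m🬂[38;2;35;39;19m[48;2;33;36;18m🬂[38;2;35;39;19m[48;2;33;36;18m🬂[38;2;40;54;94m[48;2;34;37;18m🬦[38;2;35;39;19m[48;2;34;45;79m🬂[38;2;34;45;79m[48;2;34;38;18m🬱[38;2;34;45;79m[48;2;34;37;18m🬏[38;2;35;39;19m[48;2;33;36;18m🬂[38;2;35;39;19m[48;2;33;36;18m🬂[38;2;35;39;19m[48;2;33;36;18m🬂[38;2;35;39;19m[48;2;33;36;18m🬂[0m
[38;2;31;32;16m[48;2;30;29;15m🬎[38;2;31;32;16m[48;2;30;29;15m🬎[38;2;31;32;16m[48;2;30;29;15m🬎[38;2;49;66;116m[48;2;31;31;16m🬇[38;2;34;45;79m[48;2;49;66;116m🬎[38;2;34;45;79m[48;2;34;45;79m [38;2;34;45;79m[48;2;34;45;79m [38;2;34;45;79m[48;2;34;45;79m [38;2;34;45;79m[48;2;24;25;19m▌[38;2;31;32;16m[48;2;30;29;15m🬎[38;2;31;32;16m[48;2;30;29;15m🬎[38;2;31;32;16m[48;2;30;29;15m🬎[0m
[38;2;28;26;14m[48;2;27;23;13m🬎[38;2;28;26;14m[48;2;27;23;13m🬎[38;2;28;26;14m[48;2;27;23;13m🬎[38;2;28;26;14m[48;2;27;23;13m🬎[38;2;49;66;116m[48;2;27;23;13m🬬[38;2;49;66;116m[48;2;49;66;116m [38;2;34;45;79m[48;2;49;66;116m🬂[38;2;37;49;86m[48;2;11;15;26m🬝[38;2;11;15;26m[48;2;27;24;13m🬀[38;2;28;26;14m[48;2;27;23;13m🬎[38;2;28;26;14m[48;2;27;23;13m🬎[38;2;28;26;14m[48;2;27;23;13m🬎[0m
[38;2;25;20;12m[48;2;24;17;11m🬎[38;2;25;20;12m[48;2;24;17;11m🬎[38;2;25;20;12m[48;2;24;17;11m🬎[38;2;25;20;12m[48;2;24;17;11m🬎[38;2;25;20;12m[48;2;24;17;11m🬎[38;2;49;66;116m[48;2;24;18;11m🬁[38;2;49;66;116m[48;2;24;17;11m🬊[38;2;49;66;116m[48;2;24;18;11m🬄[38;2;25;20;12m[48;2;24;17;11m🬎[38;2;25;20;12m[48;2;24;17;11m🬎[38;2;25;20;12m[48;2;24;17;11m🬎[38;2;25;20;12m[48;2;24;17;11m🬎[0m
[38;2;23;15;10m[48;2;21;12;9m🬂[38;2;23;15;10m[48;2;21;12;9m🬂[38;2;23;15;10m[48;2;21;12;9m🬂[38;2;23;15;10m[48;2;21;12;9m🬂[38;2;23;15;10m[48;2;21;12;9m🬂[38;2;23;15;10m[48;2;21;12;9m🬂[38;2;23;15;10m[48;2;21;12;9m🬂[38;2;23;15;10m[48;2;21;12;9m🬂[38;2;23;15;10m[48;2;21;12;9m🬂[38;2;23;15;10m[48;2;21;12;9m🬂[38;2;23;15;10m[48;2;21;12;9m🬂[38;2;23;15;10m[48;2;21;12;9m🬂[0m
</frame>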